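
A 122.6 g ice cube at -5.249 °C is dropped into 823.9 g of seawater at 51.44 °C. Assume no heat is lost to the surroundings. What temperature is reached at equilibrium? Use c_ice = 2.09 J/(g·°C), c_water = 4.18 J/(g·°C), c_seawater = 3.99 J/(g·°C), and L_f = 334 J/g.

T_f ≈ 33.4 °C

Net heat exchanged in the isolated system is zero:
ice -5.249→0 °C: 122.6·2.09·5.249 = 1345; fusion: m_ice L_f = 122.6·334 = 40948; warm the meltwater: 512.47 T; seawater cools: 823.9·3.99·(T − 51.44) = 3287.4(T − 51.44)
3799.8 T = 169102 − 42293 = 126808
T ≈ 33.37 °C — above 0 °C, consistent with complete melting.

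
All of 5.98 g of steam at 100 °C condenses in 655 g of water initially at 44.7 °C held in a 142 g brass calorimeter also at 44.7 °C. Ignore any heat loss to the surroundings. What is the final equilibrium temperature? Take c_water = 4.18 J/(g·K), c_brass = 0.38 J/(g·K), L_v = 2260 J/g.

Net heat exchanged in the isolated system is zero:
latent heat released on condensation: 5.98×2260 = 13515; condensed water 100 °C→T: 25(T − 100); original water: 2737.9(T − 44.7); cup: 53.96(T − 44.7)
2816.9 T = 13515 + 2499.6 + 124796 = 140811
T ≈ 49.99 °C, under the boiling point, so the assumption holds.

T_f ≈ 50.0 °C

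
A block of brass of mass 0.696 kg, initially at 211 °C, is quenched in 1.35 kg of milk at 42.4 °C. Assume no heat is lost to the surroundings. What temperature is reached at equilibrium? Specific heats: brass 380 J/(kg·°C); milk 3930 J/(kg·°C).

With ΣQ=0 the equilibrium temperature is the m·c-weighted mean:
T_f = (264.48·211 + 5305.5·42.4) / (264.48 + 5305.5)
    = 280758 / 5570 ≈ 50.41 °C

T_f ≈ 50.4 °C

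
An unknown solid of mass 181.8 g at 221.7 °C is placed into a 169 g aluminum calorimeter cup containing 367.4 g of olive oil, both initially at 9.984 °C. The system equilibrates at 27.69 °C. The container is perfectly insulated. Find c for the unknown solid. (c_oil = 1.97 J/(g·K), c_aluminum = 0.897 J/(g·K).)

c ≈ 0.439 J/(g·K)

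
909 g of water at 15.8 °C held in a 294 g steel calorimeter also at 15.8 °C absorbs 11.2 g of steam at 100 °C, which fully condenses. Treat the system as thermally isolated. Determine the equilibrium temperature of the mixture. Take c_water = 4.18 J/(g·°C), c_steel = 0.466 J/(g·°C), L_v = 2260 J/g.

T_f ≈ 23.1 °C

Heat gained plus heat lost sum to zero:
steam→water at 100 °C releases m L_v = 11.2·2260 = 25312; condensed water 100 °C→T: 46.82(T − 100); water warms: 909·4.18·(T − 15.8) = 3799.6(T − 15.8); steel cup: 294·0.466·(T − 15.8) = 137(T − 15.8)
3983.4 T = 25312 + 4681.6 + 62199 = 92192
T ≈ 23.14 °C, under the boiling point, so the assumption holds.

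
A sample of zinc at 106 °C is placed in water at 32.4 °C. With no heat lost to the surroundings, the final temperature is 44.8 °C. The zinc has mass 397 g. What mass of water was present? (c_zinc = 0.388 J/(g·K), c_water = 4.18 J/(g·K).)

m ≈ 182 g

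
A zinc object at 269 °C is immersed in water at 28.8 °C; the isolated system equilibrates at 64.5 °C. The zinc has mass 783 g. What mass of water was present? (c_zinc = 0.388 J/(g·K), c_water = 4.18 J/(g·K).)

Let T be the final temperature. ΣQ_i = 0:
783·0.388·(64.5 − 269) + m·4.18·(64.5 − 28.8) = 0
149.23 m = 62128
m = 62128/149.23 ≈ 416.3 g

m ≈ 416 g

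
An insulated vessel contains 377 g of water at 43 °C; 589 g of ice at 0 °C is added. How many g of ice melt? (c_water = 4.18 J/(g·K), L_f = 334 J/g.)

m_melted ≈ 203 g

Cooling the water to 0 °C releases 377×4.18×43 = 67762 J.
Melting all 589 g of ice would need 589×334 = 196726 J.
Since 67762 < 196726 J, not all the ice melts; equilibrium is at 0 °C.
m_melt = 67762 / L_f = 202.9 g.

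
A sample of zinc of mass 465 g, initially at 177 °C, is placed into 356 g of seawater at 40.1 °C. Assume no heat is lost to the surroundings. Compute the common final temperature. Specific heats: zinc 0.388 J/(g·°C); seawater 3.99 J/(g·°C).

Setting the total heat transfer to zero:
465*0.388*(T − 177) + 356*3.99*(T − 40.1) = 0
180.42(T − 177) + 1420.4(T − 40.1) = 0
1600.9 T = 88894
T ≈ 55.53 °C

T_f ≈ 55.5 °C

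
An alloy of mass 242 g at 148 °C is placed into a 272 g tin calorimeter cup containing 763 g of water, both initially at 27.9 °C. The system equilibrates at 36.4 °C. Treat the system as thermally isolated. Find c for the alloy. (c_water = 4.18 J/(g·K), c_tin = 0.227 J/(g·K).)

c ≈ 1.02 J/(g·K)

Energy conservation, ΣQ = 0:
242×c×(36.4 − 148) + 763×4.18×(36.4 − 27.9) + 272×0.227×(36.4 − 27.9) = 0
-27007 c = -27634
c = -27634/-27007 ≈ 1.023 J/(g·K)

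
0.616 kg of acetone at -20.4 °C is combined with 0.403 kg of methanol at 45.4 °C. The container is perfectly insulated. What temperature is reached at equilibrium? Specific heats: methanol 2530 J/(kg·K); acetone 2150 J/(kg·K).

T_f ≈ 8.2 °C

Energy conservation, ΣQ = 0:
0.403*2530*(T − 45.4) + 0.616*2150*(T − (-20.4)) = 0
1019.6(T − 45.4) + 1324.4(T − (-20.4)) = 0
(1019.6 + 1324.4) T = 1019.6*45.4 + 1324.4*(-20.4)
T = 19272/2344 ≈ 8.22 °C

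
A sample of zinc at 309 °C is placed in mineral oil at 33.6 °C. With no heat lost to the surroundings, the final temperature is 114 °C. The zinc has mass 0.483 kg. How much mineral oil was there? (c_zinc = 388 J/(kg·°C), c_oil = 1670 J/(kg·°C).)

Heat lost by the zinc = heat gained by the oil:
0.483·388·(309 − 114) = m·1670·(114 − 33.6)
134268 m = 36544  ⇒  m ≈ 0.2722 kg

m ≈ 0.272 kg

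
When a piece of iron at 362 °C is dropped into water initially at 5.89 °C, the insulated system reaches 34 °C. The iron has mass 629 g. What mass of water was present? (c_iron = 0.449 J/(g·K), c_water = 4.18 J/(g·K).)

m ≈ 788 g

Setting the total heat transfer to zero:
629×0.449×(34 − 362) + m×4.18×(34 − 5.89) = 0
117.5 m = 92634
m = 92634/117.5 ≈ 788.4 g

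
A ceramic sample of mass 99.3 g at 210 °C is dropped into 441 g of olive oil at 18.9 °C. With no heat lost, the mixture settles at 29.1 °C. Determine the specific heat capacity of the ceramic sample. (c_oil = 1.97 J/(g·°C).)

Heat lost by the ceramic sample = heat gained by the oil:
99.3·c·(210 − 29.1) = 441·1.97·(29.1 − 18.9)
17963 c = 8861.5  ⇒  c ≈ 0.4933 J/(g·°C)

c ≈ 0.493 J/(g·°C)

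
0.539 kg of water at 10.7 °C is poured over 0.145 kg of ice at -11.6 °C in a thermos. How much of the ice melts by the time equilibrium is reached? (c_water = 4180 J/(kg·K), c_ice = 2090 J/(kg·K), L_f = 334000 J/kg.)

m_melted ≈ 0.0617 kg

Water can give up m c ΔT = 0.539·4180·10.7 = 24107 J before reaching 0 °C.
Of that, 0.145·2090·11.6 = 3515.4 J goes to bring the ice to 0 °C, leaving 20592 J.
Fully melting the ice requires m_ice L_f = 0.145·334000 = 48430 J.
Since 20592 < 48430 J, not all the ice melts; equilibrium is at 0 °C.
m_melted·334000 = 20592  ⇒  m_melted ≈ 0.06165 kg.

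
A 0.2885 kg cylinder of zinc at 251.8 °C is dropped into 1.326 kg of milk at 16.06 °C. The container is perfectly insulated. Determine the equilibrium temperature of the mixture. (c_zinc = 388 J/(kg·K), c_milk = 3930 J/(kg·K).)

Heat gained plus heat lost sum to zero:
0.2885×388×(T − 251.8) + 1.326×3930×(T − 16.06) = 0
111.94(T − 251.8) + 5211.2(T − 16.06) = 0
(111.94 + 5211.2) T = 111.94×251.8 + 5211.2×16.06
T = 111878 / 5323.1 = 21 °C

T_f ≈ 21.0 °C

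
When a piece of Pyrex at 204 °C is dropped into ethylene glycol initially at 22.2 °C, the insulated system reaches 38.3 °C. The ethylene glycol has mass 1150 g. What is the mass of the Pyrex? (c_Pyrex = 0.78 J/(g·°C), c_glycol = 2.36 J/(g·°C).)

m ≈ 338 g

Heat lost by the Pyrex = heat gained by the glycol:
m·0.78·(204 − 38.3) = 1150·2.36·(38.3 − 22.2)
129.25 m = 43695  ⇒  m ≈ 338.1 g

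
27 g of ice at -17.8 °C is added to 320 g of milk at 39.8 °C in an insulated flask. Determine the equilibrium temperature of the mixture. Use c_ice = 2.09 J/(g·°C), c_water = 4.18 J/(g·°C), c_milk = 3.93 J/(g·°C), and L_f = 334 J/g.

Taking heat into each body as positive, Σ m c ΔT = 0:
ice -17.8→0 °C: 27·2.09·17.8 = 1004.5
  melt ice: 27·334 = 9018
  meltwater 0→T: 27·4.18·T = 112.86 T
  milk: 1257.6(T − 39.8)
1370.5 T = 50052 − 10022 = 40030
T ≈ 29.21 °C (positive, so assuming full melt was valid).

T_f ≈ 29.2 °C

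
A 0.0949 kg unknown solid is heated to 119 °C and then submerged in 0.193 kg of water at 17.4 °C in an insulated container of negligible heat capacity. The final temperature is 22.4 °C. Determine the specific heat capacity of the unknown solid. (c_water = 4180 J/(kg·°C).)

c ≈ 440 J/(kg·°C)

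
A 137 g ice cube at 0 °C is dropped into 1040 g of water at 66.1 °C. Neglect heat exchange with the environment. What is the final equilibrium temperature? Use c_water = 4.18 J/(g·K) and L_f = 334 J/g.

T_f ≈ 49.1 °C

Net heat exchanged in the isolated system is zero:
melt ice: 137×334 = 45758
  warm the meltwater: 572.66 T
  water cools: 1040×4.18×(T − 66.1) = 4347.2(T − 66.1)
4919.9 T = 287350 − 45758 = 241592
T ≈ 49.11 °C. Since T > 0 °C, the all-ice-melts assumption holds.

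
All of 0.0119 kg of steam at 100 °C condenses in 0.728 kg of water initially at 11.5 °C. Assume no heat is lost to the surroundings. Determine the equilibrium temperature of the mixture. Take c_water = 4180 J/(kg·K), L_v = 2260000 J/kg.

T_f ≈ 21.6 °C

Sum of m c ΔT and latent-heat terms is zero:
steam→water at 100 °C releases m L_v = 0.0119×2260000 = 26894; condensate cools 100→T: 0.0119×4180×(T − 100) = 49.74(T − 100); water warms: 0.728×4180×(T − 11.5) = 3043(T − 11.5)
3092.8 T = 26894 + 4974.2 + 34995 = 66863
T ≈ 21.62 °C (< 100 °C, so full condensation is consistent).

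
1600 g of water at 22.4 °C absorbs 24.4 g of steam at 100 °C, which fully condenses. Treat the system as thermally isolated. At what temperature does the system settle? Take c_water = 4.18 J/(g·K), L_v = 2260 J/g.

T_f ≈ 31.7 °C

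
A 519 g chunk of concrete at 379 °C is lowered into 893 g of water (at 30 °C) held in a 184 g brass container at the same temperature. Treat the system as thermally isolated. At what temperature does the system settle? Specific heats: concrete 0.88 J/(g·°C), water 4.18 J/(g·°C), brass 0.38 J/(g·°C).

T_f ≈ 67.4 °C

Setting the total heat transfer to zero:
519*0.88*(T − 379) + 893*4.18*(T − 30) + 184*0.38*(T − 30) = 0
456.72(T − 379) + 3732.7(T − 30) + 69.92(T − 30) = 0
(456.72 + 3732.7 + 69.92) T = 456.72*379 + 3732.7*30 + 69.92*30
T = 287177 / 4259.4 = 67.4 °C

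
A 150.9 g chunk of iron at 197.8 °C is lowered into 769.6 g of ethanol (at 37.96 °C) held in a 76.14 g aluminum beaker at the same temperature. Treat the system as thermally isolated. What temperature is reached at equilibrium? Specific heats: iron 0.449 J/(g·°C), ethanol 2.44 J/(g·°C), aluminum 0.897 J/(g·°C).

T_f ≈ 43.3 °C

With ΣQ=0 the equilibrium temperature is the m·c-weighted mean:
T_f = (67.75·197.8 + 1877.8·37.96 + 68.3·37.96) / (67.75 + 1877.8 + 68.3)
    = 87277 / 2013.9 ≈ 43.34 °C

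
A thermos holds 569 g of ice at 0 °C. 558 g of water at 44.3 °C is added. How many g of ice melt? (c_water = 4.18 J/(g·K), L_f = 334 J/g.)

Heat available from the water dropping to 0 °C: 558·4.18·44.3 = 103327 J.
To melt every bit of ice: 569·334 = 190046 J.
103327 J < 190046 J, so only part of the ice melts and the system sits at 0 °C.
m_melted·334 = 103327  ⇒  m_melted ≈ 309.4 g.

m_melted ≈ 309 g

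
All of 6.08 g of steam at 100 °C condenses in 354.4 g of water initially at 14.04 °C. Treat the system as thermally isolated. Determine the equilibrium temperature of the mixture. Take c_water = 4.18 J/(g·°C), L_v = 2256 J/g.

T_f ≈ 24.6 °C

Let T be the final temperature. ΣQ_i = 0:
condense steam: −6.08×2256 = −13716
  condensed water 100 °C→T: 25.41(T − 100)
  original water: 1481.4(T − 14.04)
1506.8 T = 13716 + 2541.4 + 20799 = 37057
T ≈ 24.59 °C, under the boiling point, so the assumption holds.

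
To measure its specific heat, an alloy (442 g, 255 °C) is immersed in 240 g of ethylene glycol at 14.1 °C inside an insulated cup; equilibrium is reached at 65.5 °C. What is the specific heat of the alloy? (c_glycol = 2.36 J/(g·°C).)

c ≈ 0.348 J/(g·°C)

Heat gained plus heat lost sum to zero:
442×c×(65.5 − 255) + 240×2.36×(65.5 − 14.1) = 0
-83759 c = -29113
c = -29113/-83759 ≈ 0.3476 J/(g·°C)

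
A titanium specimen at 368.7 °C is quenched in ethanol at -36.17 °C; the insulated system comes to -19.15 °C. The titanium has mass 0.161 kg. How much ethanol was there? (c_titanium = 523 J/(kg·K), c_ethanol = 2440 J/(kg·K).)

Heat lost by the titanium = heat gained by the ethanol:
0.161×523×(368.7 − -19.15) = m×2440×(-19.15 − (-36.17))
41529 m = 32658  ⇒  m ≈ 0.7864 kg

m ≈ 0.786 kg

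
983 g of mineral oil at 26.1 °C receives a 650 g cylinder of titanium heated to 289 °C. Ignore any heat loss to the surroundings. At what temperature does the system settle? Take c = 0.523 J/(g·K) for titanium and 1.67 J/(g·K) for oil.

T_f ≈ 71.2 °C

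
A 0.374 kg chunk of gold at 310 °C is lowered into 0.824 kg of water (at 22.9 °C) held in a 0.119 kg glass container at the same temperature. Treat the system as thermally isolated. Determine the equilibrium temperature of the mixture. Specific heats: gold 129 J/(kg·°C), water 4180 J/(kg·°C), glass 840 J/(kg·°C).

Energy conservation, ΣQ = 0:
0.374·129·(T − 310) + 0.824·4180·(T − 22.9) + 0.119·840·(T − 22.9) = 0
48.25(T − 310) + 3444.3(T − 22.9) + 99.96(T − 22.9) = 0
(48.25 + 3444.3 + 99.96) T = 48.25·310 + 3444.3·22.9 + 99.96·22.9
T ≈ 26.76 °C

T_f ≈ 26.8 °C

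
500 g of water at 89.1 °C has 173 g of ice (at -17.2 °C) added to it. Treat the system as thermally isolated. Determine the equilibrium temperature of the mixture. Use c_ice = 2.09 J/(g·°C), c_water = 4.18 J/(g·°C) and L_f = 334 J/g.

Let T be the final temperature. ΣQ_i = 0:
warm ice to 0 °C: 173·2.09·(0 − (-17.2)) = 6219
  latent heat to melt: 173·334 = 57782
  meltwater 0→T: 173·4.18·T = 723.14 T
  water cools: 500·4.18·(T − 89.1) = 2090(T − 89.1)
2813.1 T = 186219 − 64001 = 122218
T ≈ 43.45 °C — above 0 °C, consistent with complete melting.

T_f ≈ 43.4 °C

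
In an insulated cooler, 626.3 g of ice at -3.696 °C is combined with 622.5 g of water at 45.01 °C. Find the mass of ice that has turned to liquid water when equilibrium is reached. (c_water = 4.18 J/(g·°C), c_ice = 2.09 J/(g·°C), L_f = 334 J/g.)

m_melted ≈ 336 g

Heat available from the water dropping to 0 °C: 622.5×4.18×45.01 = 117118 J.
Warming the ice to 0 °C takes 626.3×2.09×3.696 = 4837.9 J, leaving 112280 J for melting.
Fully melting the ice requires m_ice L_f = 626.3×334 = 209184 J.
That's not enough to melt it all — equilibrium is at 0 °C with ice remaining.
m_melted×334 = 112280  ⇒  m_melted ≈ 336.2 g.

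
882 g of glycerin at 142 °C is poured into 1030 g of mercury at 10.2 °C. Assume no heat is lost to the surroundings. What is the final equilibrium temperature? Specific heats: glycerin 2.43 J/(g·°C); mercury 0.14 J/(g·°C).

T_f ≈ 133.7 °C

With ΣQ=0 the equilibrium temperature is the m·c-weighted mean:
T_f = (2143.3·142 + 144.2·10.2) / (2143.3 + 144.2)
    = 305814 / 2287.5 ≈ 133.69 °C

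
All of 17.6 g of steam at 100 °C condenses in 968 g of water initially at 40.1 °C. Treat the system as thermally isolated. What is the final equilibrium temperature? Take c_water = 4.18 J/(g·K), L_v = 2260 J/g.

T_f ≈ 50.8 °C

Setting the total heat transfer to zero:
latent heat released on condensation: 17.6×2260 = 39776; condensed water 100 °C→T: 73.57(T − 100); original water: 4046.2(T − 40.1)
4119.8 T = 39776 + 7356.8 + 162254 = 209387
T ≈ 50.82 °C, under the boiling point, so the assumption holds.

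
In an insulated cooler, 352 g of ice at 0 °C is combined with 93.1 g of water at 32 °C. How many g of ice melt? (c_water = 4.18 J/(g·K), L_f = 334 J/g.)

Heat available from the water dropping to 0 °C: 93.1·4.18·32 = 12453 J.
Melting all 352 g of ice would need 352·334 = 117568 J.
12453 J < 117568 J, so only part of the ice melts and the system sits at 0 °C.
m_melted·334 = 12453  ⇒  m_melted ≈ 37.28 g.

m_melted ≈ 37.3 g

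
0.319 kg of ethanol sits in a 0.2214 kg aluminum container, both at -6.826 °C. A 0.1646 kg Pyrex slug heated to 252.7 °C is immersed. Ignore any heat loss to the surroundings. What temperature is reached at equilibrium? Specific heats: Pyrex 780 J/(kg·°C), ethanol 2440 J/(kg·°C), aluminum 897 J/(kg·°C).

T_f ≈ 23.3 °C

Heat gained plus heat lost sum to zero:
0.1646*780*(T − 252.7) + 0.319*2440*(T − (-6.826)) + 0.2214*897*(T − (-6.826)) = 0
128.39(T − 252.7) + 778.36(T − (-6.826)) + 198.6(T − (-6.826)) = 0
(128.39 + 778.36 + 198.6) T = 128.39*252.7 + 778.36*(-6.826) + 198.6*(-6.826)
T ≈ 23.32 °C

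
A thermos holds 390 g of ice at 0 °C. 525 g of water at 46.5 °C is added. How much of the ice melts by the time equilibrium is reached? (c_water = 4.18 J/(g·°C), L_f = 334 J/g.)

Water can give up m c ΔT = 525·4.18·46.5 = 102044 J before reaching 0 °C.
Melting all 390 g of ice would need 390·334 = 130260 J.
Since 102044 < 130260 J, not all the ice melts; equilibrium is at 0 °C.
m_melt = 102044 / L_f = 305.5 g.

m_melted ≈ 306 g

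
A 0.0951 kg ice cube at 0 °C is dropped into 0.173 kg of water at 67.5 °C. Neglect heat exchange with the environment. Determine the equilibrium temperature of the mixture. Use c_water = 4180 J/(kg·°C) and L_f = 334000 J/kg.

T_f ≈ 15.2 °C

Conservation of energy gives ΣQ = 0:
melt ice: 0.0951·334000 = 31763
  meltwater 0→T: 0.0951·4180·T = 397.52 T
  water cools: 0.173·4180·(T − 67.5) = 723.14(T − 67.5)
1120.7 T = 48812 − 31763 = 17049
T ≈ 15.21 °C. Since T > 0 °C, the all-ice-melts assumption holds.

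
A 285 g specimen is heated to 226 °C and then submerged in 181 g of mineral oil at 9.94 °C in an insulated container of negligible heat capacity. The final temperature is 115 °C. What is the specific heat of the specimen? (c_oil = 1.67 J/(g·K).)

c ≈ 1 J/(g·K)

Heat gained plus heat lost sum to zero:
285×c×(115 − 226) + 181×1.67×(115 − 9.94) = 0
-31635 c = -31756
c = -31756/-31635 ≈ 1.004 J/(g·K)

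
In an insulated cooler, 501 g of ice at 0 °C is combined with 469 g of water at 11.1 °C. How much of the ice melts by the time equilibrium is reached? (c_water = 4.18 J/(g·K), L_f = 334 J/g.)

m_melted ≈ 65.2 g

Water can give up m c ΔT = 469·4.18·11.1 = 21761 J before reaching 0 °C.
Fully melting the ice requires m_ice L_f = 501·334 = 167334 J.
That's not enough to melt it all — equilibrium is at 0 °C with ice remaining.
Mass melted = 21761/334 ≈ 65.15 g.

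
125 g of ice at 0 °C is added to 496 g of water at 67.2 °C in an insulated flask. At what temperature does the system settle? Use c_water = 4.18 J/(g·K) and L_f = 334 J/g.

Setting the total heat transfer to zero:
latent heat to melt: 125·334 = 41750; warm the meltwater: 522.5 T; water: 2073.3(T − 67.2)
2595.8 T = 139324 − 41750 = 97574
T ≈ 37.59 °C. Since T > 0 °C, the all-ice-melts assumption holds.

T_f ≈ 37.6 °C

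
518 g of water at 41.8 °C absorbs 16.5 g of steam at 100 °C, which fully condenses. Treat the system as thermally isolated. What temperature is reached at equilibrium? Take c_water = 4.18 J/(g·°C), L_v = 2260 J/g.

T_f ≈ 60.3 °C

Net heat exchanged in the isolated system is zero:
latent heat released on condensation: 16.5×2260 = 37290; condensed water 100 °C→T: 68.97(T − 100); original water: 2165.2(T − 41.8)
2234.2 T = 37290 + 6897 + 90507 = 134694
T ≈ 60.29 °C, under the boiling point, so the assumption holds.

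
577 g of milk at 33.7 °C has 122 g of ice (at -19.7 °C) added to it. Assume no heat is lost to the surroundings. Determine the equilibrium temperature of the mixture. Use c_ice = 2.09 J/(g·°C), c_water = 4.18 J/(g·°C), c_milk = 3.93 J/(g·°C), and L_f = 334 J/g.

T_f ≈ 11.0 °C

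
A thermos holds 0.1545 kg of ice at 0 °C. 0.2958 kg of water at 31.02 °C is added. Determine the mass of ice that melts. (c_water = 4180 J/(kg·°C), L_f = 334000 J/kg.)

Water can give up m c ΔT = 0.2958×4180×31.02 = 38354 J before reaching 0 °C.
Melting all 0.1545 kg of ice would need 0.1545×334000 = 51603 J.
That's not enough to melt it all — equilibrium is at 0 °C with ice remaining.
Mass melted = 38354/334000 ≈ 0.1148 kg.

m_melted ≈ 0.115 kg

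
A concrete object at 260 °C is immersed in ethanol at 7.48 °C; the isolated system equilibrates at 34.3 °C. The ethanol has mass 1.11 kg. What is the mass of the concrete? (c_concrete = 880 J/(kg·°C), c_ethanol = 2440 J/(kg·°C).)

Setting the total heat transfer to zero:
m×880×(34.3 − 260) + 1.11×2440×(34.3 − 7.48) = 0
-198616 m = -72639
m = -72639/-198616 ≈ 0.3657 kg

m ≈ 0.366 kg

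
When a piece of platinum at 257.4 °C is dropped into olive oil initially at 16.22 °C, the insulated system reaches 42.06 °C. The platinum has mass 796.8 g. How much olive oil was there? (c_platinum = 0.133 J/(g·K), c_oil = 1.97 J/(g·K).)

m ≈ 448 g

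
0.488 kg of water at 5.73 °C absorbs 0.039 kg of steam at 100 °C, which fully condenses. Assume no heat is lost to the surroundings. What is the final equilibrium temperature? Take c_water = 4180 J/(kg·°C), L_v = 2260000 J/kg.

Heat gained plus heat lost sum to zero:
latent heat released on condensation: 0.039·2260000 = 88140; condensed water 100 °C→T: 163.02(T − 100); original water: 2039.8(T − 5.73)
2202.9 T = 88140 + 16302 + 11688 = 116130
T ≈ 52.72 °C — below 100 °C, confirming all the steam condensed.

T_f ≈ 52.7 °C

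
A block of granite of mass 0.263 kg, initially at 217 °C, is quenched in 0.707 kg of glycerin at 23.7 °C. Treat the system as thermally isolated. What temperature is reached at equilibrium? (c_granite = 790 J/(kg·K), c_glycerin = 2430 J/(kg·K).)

Heat lost by the granite equals heat gained by the glycerin:
0.263*790*(217 − T) = 0.707*2430*(T − 23.7)
207.77(217 − T) = 1718(T − 23.7)
1925.8 T = 85803  ⇒  T ≈ 44.55 °C

T_f ≈ 44.6 °C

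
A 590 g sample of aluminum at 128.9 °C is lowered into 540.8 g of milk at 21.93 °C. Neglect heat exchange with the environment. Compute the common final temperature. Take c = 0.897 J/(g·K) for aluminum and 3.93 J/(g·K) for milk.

Taking heat into each body as positive, Σ m c ΔT = 0:
590·0.897·(T − 128.9) + 540.8·3.93·(T − 21.93) = 0
(529.23 + 2125.3) T = 529.23·128.9 + 2125.3·21.93
T = 114827 / 2654.6 = 43.3 °C

T_f ≈ 43.3 °C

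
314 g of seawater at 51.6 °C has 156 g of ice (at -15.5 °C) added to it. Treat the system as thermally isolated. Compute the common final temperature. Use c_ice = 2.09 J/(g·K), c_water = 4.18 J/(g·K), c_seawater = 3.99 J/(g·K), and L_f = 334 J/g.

Taking heat into each body as positive, Σ m c ΔT = 0:
ice -15.5→0 °C: 156×2.09×15.5 = 5053.6
  latent heat to melt: 156×334 = 52104
  meltwater 0→T: 156×4.18×T = 652.08 T
  seawater cools: 314×3.99×(T − 51.6) = 1252.9(T − 51.6)
1904.9 T = 64648 − 57158 = 7490
T ≈ 3.93 °C (positive, so assuming full melt was valid).

T_f ≈ 3.9 °C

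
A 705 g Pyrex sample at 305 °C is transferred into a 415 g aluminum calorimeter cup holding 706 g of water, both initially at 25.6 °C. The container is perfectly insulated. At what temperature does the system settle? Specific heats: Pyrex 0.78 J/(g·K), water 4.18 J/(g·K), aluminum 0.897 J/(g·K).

T_f ≈ 65.3 °C

Heat gained plus heat lost sum to zero:
705×0.78×(T − 305) + 706×4.18×(T − 25.6) + 415×0.897×(T − 25.6) = 0
3873.2 T = 252797
T = 252797/3873.2 ≈ 65.27 °C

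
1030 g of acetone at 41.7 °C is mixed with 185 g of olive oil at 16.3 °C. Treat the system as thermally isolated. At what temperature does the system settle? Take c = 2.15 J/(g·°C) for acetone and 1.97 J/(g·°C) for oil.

T_f ≈ 38.1 °C

T_f = Σ m_i c_i T_i / Σ m_i c_i:
T_f = (2214.5*41.7 + 364.45*16.3) / (2214.5 + 364.45)
    = 98285 / 2578.9 ≈ 38.11 °C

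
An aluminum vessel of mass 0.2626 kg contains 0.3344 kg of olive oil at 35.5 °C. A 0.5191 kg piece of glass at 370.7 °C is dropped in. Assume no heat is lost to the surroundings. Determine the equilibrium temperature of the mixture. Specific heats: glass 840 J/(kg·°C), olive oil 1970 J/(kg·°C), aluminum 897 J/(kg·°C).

T_f ≈ 145.4 °C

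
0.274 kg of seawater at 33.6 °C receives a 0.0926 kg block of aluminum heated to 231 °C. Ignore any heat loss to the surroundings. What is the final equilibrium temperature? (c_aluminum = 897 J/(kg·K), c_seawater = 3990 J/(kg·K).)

Heat lost by the aluminum equals heat gained by the seawater:
0.0926×897×(231 − T) = 0.274×3990×(T − 33.6)
83.06(231 − T) = 1093.3(T − 33.6)
1176.3 T = 55921  ⇒  T ≈ 47.54 °C

T_f ≈ 47.5 °C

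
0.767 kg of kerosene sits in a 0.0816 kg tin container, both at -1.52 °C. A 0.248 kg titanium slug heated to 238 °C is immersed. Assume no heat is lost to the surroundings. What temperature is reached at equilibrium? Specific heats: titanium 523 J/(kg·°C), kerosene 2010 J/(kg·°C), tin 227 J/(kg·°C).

Net heat exchanged in the isolated system is zero:
0.248×523×(T − 238) + 0.767×2010×(T − (-1.52)) + 0.0816×227×(T − (-1.52)) = 0
(129.7 + 1541.7 + 18.52) T = 129.7×238 + 1541.7×(-1.52) + 18.52×(-1.52)
T ≈ 16.86 °C

T_f ≈ 16.9 °C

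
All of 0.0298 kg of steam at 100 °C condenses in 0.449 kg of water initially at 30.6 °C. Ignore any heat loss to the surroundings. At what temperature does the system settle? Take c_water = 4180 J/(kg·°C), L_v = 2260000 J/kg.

T_f ≈ 68.6 °C

Energy balance with sensible and latent terms:
steam→water at 100 °C releases m L_v = 0.0298·2260000 = 67348; condensate cools 100→T: 0.0298·4180·(T − 100) = 124.56(T − 100); original water: 1876.8(T − 30.6)
2001.4 T = 67348 + 12456 + 57431 = 137235
T ≈ 68.57 °C (< 100 °C, so full condensation is consistent).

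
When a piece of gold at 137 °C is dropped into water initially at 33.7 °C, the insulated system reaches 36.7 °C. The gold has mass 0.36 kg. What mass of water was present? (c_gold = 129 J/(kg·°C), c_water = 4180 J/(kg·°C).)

m ≈ 0.371 kg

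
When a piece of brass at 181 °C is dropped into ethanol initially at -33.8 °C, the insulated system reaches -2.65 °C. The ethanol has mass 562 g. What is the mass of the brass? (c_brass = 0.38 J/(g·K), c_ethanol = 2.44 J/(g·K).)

m ≈ 612 g

Heat gained plus heat lost sum to zero:
m·0.38·(-2.65 − 181) + 562·2.44·(-2.65 − (-33.8)) = 0
-69.79 m = -42715
m = -42715/-69.79 ≈ 612.1 g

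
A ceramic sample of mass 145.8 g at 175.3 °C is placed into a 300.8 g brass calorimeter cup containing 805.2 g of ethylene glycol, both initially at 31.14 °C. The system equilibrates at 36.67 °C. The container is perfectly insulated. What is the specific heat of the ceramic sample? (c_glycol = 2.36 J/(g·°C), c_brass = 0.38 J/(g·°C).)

Net heat exchanged in the isolated system is zero:
145.8×c×(36.67 − 175.3) + 805.2×2.36×(36.67 − 31.14) + 300.8×0.38×(36.67 − 31.14) = 0
-20212 c = -11141
c = -11141/-20212 ≈ 0.5512 J/(g·°C)

c ≈ 0.551 J/(g·°C)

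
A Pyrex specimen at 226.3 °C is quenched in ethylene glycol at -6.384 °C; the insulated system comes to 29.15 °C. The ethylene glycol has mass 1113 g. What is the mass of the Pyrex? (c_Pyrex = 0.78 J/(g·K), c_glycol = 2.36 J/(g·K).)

Net heat exchanged in the isolated system is zero:
m·0.78·(29.15 − 226.3) + 1113·2.36·(29.15 − (-6.384)) = 0
-153.78 m = -93336
m = -93336/-153.78 ≈ 607 g

m ≈ 607 g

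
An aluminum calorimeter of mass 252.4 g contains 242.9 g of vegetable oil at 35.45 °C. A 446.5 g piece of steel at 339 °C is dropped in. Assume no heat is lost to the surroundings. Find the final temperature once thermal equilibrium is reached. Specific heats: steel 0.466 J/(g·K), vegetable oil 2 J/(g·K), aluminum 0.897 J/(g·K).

T_f ≈ 104.1 °C

T_f is the heat-capacity-weighted average of the initial temperatures:
T_f = (208.07·339 + 485.8·35.45 + 226.4·35.45) / (208.07 + 485.8 + 226.4)
    = 95783 / 920.27 ≈ 104.08 °C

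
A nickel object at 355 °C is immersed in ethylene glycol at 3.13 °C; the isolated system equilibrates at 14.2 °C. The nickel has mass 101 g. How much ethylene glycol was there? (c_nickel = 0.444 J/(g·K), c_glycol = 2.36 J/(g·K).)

m ≈ 585 g

Heat gained plus heat lost sum to zero:
101·0.444·(14.2 − 355) + m·2.36·(14.2 − 3.13) = 0
26.13 m = 15283
m = 15283/26.13 ≈ 585 g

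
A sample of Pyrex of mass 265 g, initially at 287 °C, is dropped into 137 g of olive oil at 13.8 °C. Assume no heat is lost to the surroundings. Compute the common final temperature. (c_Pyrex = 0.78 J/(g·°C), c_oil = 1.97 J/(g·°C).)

T_f = Σ m_i c_i T_i / Σ m_i c_i:
T_f = (206.7*287 + 269.89*13.8) / (206.7 + 269.89)
    = 63047 / 476.59 ≈ 132.29 °C

T_f ≈ 132.3 °C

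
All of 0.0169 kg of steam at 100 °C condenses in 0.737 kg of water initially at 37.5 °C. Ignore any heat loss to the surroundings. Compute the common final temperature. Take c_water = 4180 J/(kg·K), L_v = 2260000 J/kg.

T_f ≈ 51.0 °C

Energy balance with sensible and latent terms:
condense steam: −0.0169·2260000 = −38194; condensed water 100 °C→T: 70.64(T − 100); original water: 3080.7(T − 37.5)
3151.3 T = 38194 + 7064.2 + 115525 = 160783
T ≈ 51.02 °C (< 100 °C, so full condensation is consistent).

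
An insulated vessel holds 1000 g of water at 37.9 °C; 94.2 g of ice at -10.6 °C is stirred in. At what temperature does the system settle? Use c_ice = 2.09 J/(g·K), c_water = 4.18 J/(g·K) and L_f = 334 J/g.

T_f ≈ 27.3 °C

Net heat exchanged in the isolated system is zero:
ice -10.6→0 °C: 94.2×2.09×10.6 = 2086.9
  melt ice: 94.2×334 = 31463
  warm the meltwater: 393.76 T
  water: 4180(T − 37.9)
4573.8 T = 158422 − 33550 = 124872
T ≈ 27.30 °C — above 0 °C, consistent with complete melting.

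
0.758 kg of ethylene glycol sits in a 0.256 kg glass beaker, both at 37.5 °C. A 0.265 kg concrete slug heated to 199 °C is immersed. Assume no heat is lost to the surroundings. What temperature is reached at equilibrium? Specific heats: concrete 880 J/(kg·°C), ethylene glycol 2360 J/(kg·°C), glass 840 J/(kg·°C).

Net heat exchanged in the isolated system is zero:
0.265*880*(T − 199) + 0.758*2360*(T − 37.5) + 0.256*840*(T − 37.5) = 0
233.2(T − 199) + 1788.9(T − 37.5) + 215.04(T − 37.5) = 0
(233.2 + 1788.9 + 215.04) T = 233.2*199 + 1788.9*37.5 + 215.04*37.5
T ≈ 54.33 °C

T_f ≈ 54.3 °C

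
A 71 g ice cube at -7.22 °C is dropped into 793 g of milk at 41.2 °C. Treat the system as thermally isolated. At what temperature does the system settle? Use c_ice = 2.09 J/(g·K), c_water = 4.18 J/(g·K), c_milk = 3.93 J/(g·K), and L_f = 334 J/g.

T_f ≈ 30.4 °C

Heat gained plus heat lost sum to zero:
warm ice to 0 °C: 71×2.09×(0 − (-7.22)) = 1071.4; latent heat to melt: 71×334 = 23714; warm the meltwater: 296.78 T; milk cools: 793×3.93×(T − 41.2) = 3116.5(T − 41.2)
3413.3 T = 128399 − 24785 = 103614
T ≈ 30.36 °C — above 0 °C, consistent with complete melting.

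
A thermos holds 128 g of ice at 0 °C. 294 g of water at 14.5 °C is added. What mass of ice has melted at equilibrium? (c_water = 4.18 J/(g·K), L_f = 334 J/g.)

Water can give up m c ΔT = 294·4.18·14.5 = 17819 J before reaching 0 °C.
Melting all 128 g of ice would need 128·334 = 42752 J.
That's not enough to melt it all — equilibrium is at 0 °C with ice remaining.
Mass melted = 17819/334 ≈ 53.35 g.

m_melted ≈ 53.4 g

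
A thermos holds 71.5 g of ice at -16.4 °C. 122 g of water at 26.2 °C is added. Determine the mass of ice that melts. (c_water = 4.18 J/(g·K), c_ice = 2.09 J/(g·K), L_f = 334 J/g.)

m_melted ≈ 32.7 g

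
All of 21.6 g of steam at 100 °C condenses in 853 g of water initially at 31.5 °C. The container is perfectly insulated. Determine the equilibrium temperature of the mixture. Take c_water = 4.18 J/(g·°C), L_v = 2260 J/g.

Heat gained plus heat lost sum to zero:
steam→water at 100 °C releases m L_v = 21.6×2260 = 48816; condensed water 100 °C→T: 90.29(T − 100); water warms: 853×4.18×(T − 31.5) = 3565.5(T − 31.5)
3655.8 T = 48816 + 9028.8 + 112315 = 170159
T ≈ 46.54 °C, under the boiling point, so the assumption holds.

T_f ≈ 46.5 °C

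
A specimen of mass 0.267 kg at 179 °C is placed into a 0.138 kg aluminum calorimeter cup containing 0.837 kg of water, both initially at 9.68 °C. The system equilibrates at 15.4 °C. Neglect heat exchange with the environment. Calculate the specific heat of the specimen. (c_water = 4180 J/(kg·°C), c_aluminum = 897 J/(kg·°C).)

c ≈ 474 J/(kg·°C)

Let T be the final temperature. ΣQ_i = 0:
0.267×c×(15.4 − 179) + 0.837×4180×(15.4 − 9.68) + 0.138×897×(15.4 − 9.68) = 0
-43.68 c = -20720
c = -20720/-43.68 ≈ 474.4 J/(kg·°C)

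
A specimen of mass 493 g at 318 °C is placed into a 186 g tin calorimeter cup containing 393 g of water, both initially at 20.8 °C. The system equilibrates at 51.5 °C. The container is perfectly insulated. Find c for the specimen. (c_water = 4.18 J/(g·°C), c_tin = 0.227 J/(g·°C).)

Taking heat into each body as positive, Σ m c ΔT = 0:
493×c×(51.5 − 318) + 393×4.18×(51.5 − 20.8) + 186×0.227×(51.5 − 20.8) = 0
-131384 c = -51728
c = -51728/-131384 ≈ 0.3937 J/(g·°C)

c ≈ 0.394 J/(g·°C)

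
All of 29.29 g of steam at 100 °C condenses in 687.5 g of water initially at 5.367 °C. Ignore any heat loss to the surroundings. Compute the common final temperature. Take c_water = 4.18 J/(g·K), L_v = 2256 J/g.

T_f ≈ 31.3 °C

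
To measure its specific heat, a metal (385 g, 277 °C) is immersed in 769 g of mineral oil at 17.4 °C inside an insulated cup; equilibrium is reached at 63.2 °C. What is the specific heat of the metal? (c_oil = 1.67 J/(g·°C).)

c ≈ 0.715 J/(g·°C)

Taking heat into each body as positive, Σ m c ΔT = 0:
385·c·(63.2 − 277) + 769·1.67·(63.2 − 17.4) = 0
-82313 c = -58818
c = -58818/-82313 ≈ 0.7146 J/(g·°C)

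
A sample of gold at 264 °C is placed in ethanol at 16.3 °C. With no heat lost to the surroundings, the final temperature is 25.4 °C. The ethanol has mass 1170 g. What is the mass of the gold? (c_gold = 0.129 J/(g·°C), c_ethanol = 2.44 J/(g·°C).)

m ≈ 844 g

Energy conservation, ΣQ = 0:
m×0.129×(25.4 − 264) + 1170×2.44×(25.4 − 16.3) = 0
-30.78 m = -25979
m = -25979/-30.78 ≈ 844 g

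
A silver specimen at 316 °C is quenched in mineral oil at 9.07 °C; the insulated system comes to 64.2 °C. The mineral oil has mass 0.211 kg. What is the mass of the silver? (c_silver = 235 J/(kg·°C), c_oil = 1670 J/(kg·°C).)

m ≈ 0.328 kg

Heat lost by the silver = heat gained by the oil:
m·235·(316 − 64.2) = 0.211·1670·(64.2 − 9.07)
59173 m = 19426  ⇒  m ≈ 0.3283 kg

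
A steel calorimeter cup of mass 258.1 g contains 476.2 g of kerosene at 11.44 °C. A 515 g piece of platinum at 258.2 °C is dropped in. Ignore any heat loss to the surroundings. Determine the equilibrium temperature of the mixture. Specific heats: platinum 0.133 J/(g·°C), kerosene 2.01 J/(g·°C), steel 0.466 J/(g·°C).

T_f ≈ 26.2 °C

Let T be the final temperature. ΣQ_i = 0:
515×0.133×(T − 258.2) + 476.2×2.01×(T − 11.44) + 258.1×0.466×(T − 11.44) = 0
68.5(T − 258.2) + 957.16(T − 11.44) + 120.27(T − 11.44) = 0
1145.9 T = 30011
T = 30011/1145.9 ≈ 26.19 °C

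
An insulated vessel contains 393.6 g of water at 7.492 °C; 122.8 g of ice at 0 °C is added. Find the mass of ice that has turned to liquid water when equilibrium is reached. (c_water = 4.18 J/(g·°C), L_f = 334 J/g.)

Water can give up m c ΔT = 393.6·4.18·7.492 = 12326 J before reaching 0 °C.
To melt every bit of ice: 122.8·334 = 41015 J.
That's not enough to melt it all — equilibrium is at 0 °C with ice remaining.
Mass melted = 12326/334 ≈ 36.9 g.

m_melted ≈ 36.9 g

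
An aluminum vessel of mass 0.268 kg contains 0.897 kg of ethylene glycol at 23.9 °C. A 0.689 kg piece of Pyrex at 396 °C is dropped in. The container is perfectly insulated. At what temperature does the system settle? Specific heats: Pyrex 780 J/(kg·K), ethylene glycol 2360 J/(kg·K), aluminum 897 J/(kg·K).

T_f ≈ 93.0 °C

T_f = Σ m_i c_i T_i / Σ m_i c_i:
T_f = (537.42×396 + 2116.9×23.9 + 240.4×23.9) / (537.42 + 2116.9 + 240.4)
    = 269158 / 2894.7 ≈ 92.98 °C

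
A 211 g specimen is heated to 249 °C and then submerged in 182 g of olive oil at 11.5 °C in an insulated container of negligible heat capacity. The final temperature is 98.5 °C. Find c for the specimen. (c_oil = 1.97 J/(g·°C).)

Heat lost by the specimen = heat gained by the oil:
211×c×(249 − 98.5) = 182×1.97×(98.5 − 11.5)
31756 c = 31193  ⇒  c ≈ 0.9823 J/(g·°C)

c ≈ 0.982 J/(g·°C)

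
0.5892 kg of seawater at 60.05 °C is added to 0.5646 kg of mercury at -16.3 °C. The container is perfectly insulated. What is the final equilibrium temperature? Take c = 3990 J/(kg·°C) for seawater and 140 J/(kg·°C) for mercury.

T_f ≈ 57.6 °C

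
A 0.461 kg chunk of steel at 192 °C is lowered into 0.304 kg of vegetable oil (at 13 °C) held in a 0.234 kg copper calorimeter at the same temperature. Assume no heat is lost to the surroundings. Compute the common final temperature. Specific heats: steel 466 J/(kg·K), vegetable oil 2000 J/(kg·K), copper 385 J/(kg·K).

T_f ≈ 55.1 °C

With ΣQ=0 the equilibrium temperature is the m·c-weighted mean:
T_f = (214.83*192 + 608*13 + 90.09*13) / (214.83 + 608 + 90.09)
    = 50322 / 912.92 ≈ 55.12 °C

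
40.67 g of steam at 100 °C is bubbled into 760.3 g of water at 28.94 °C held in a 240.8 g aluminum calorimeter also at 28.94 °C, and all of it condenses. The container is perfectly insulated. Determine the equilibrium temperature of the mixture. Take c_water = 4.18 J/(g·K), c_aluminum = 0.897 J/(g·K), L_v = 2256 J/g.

T_f ≈ 58.1 °C

Let T be the final temperature. ΣQ_i = 0:
latent heat released on condensation: 40.67×2256 = 91752
  condensate cools 100→T: 40.67×4.18×(T − 100) = 170(T − 100)
  original water: 3178.1(T − 28.94)
  aluminum cup: 240.8×0.897×(T − 28.94) = 216(T − 28.94)
3564.1 T = 91752 + 17000 + 98224 = 206975
T ≈ 58.07 °C (< 100 °C, so full condensation is consistent).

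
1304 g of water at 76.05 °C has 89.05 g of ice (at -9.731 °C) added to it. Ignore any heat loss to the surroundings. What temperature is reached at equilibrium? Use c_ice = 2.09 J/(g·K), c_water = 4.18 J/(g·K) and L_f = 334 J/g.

T_f ≈ 65.8 °C

Energy balance with sensible and latent terms:
warm ice to 0 °C: 89.05×2.09×(0 − (-9.731)) = 1811.1; latent heat to melt: 89.05×334 = 29743; meltwater 0→T: 89.05×4.18×T = 372.23 T; water: 5450.7(T − 76.05)
5822.9 T = 414527 − 31554 = 382973
T ≈ 65.77 °C (positive, so assuming full melt was valid).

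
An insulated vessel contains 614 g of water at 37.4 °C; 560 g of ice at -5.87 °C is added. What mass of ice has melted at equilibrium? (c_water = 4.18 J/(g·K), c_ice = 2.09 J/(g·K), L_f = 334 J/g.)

Heat available from the water dropping to 0 °C: 614·4.18·37.4 = 95988 J.
Of that, 560·2.09·5.87 = 6870.2 J goes to bring the ice to 0 °C, leaving 89118 J.
To melt every bit of ice: 560·334 = 187040 J.
That's not enough to melt it all — equilibrium is at 0 °C with ice remaining.
Mass melted = 89118/334 ≈ 266.8 g.

m_melted ≈ 267 g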